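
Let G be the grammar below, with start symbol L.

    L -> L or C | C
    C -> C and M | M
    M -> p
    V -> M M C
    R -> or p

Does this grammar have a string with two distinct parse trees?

Only L, C, M are reachable from L; ignoring the rest: The grammar is stratified — L handles 'or' (left-recursive), C handles 'and', M atoms. Each operator has a fixed associativity and precedence level, so every string has one parse.

Unambiguous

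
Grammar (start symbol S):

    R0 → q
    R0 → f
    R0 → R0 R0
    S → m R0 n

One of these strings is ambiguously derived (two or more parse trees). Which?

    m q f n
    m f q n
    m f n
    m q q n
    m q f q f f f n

m q f q f f f n

m q f n: 1 tree
m f q n: 1 tree
m f n: 1 tree
m q q n: 1 tree
m q f q f f f n: 42 trees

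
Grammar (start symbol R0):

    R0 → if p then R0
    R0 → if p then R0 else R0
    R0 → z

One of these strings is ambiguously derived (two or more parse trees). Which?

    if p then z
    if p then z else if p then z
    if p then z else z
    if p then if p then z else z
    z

if p then if p then z else z

if p then z: 1 tree
if p then z else if p then z: 1 tree
if p then z else z: 1 tree
if p then if p then z else z: 2 trees
z: 1 tree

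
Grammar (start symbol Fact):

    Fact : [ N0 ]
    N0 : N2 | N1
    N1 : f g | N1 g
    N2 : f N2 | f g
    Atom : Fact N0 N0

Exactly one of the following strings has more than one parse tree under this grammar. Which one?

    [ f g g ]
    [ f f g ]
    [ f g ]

[ f g g ]: 1 tree
[ f f g ]: 1 tree
[ f g ]: 2 trees

[ f g ]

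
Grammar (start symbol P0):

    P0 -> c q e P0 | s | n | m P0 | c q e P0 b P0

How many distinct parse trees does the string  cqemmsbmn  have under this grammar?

Parse trees for cqemmsbmn:
  [P0 c q e [P0 m [P0 m [P0 s]]] b [P0 m [P0 n]]]

1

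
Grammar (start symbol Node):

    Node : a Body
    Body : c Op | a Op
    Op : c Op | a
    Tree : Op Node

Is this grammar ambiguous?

Unambiguous

Only Node, Body, Op are reachable from Node; ignoring the rest: Restricted to the reachable nonterminals, every rule has the form A → t or A → t B, and no two rules for the same A share a first terminal. The grammar encodes a DFA — one run per string.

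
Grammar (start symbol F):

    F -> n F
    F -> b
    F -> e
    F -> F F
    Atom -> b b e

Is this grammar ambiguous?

Ambiguous

Witness: b b b

Derivation 1: F ⇒ F F ⇒ b F ⇒ b F F ⇒ b b F ⇒ b b b
Derivation 2: F ⇒ F F ⇒ F F F ⇒ b F F ⇒ b b F ⇒ b b b

Two distinct leftmost derivations for the same string.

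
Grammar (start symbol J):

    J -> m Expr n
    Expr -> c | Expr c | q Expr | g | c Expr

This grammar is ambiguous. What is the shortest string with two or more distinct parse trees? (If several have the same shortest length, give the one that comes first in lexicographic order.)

length 3: no string has ≥2 trees
length 4: m c c n has 2 parse trees

Two derivations of m c c n:
  J ⇒ m Expr n ⇒ m Expr c n ⇒ m c c n
  J ⇒ m Expr n ⇒ m c Expr n ⇒ m c c n

m c c n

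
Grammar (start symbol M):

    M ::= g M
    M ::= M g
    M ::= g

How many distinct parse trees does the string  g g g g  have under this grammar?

Parse trees for g g g g:
  [M g [M g [M g [M g]]]]
  [M g [M g [M [M g] g]]]
  [M g [M [M g [M g]] g]]
  [M g [M [M [M g] g] g]]
  [M [M g [M g [M g]]] g]
  [M [M g [M [M g] g]] g]
  [M [M [M g [M g]] g] g]
  [M [M [M [M g] g] g] g]

8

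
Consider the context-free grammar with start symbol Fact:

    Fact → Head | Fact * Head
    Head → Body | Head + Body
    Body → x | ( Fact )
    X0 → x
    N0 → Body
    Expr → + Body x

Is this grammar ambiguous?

Unambiguous

(X0, N0, Expr are unreachable from Fact, so their rules don't affect L(Fact).) Fact → Fact * Head | Head  ;  Head → Head + Body | Body  — a left-associative chain with Body at the bottom. Each string factors uniquely by precedence.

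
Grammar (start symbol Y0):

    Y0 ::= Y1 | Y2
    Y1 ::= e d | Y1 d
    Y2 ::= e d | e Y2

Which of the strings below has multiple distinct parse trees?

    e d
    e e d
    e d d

e d

e d: 2 trees
e e d: 1 tree
e d d: 1 tree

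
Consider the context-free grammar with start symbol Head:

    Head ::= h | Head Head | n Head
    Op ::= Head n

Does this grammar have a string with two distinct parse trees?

Witness: h h h

Derivation 1: Head ⇒ Head Head ⇒ h Head ⇒ h Head Head ⇒ h h Head ⇒ h h h
Derivation 2: Head ⇒ Head Head ⇒ Head Head Head ⇒ h Head Head ⇒ h h Head ⇒ h h h

Two distinct leftmost derivations for the same string.

Ambiguous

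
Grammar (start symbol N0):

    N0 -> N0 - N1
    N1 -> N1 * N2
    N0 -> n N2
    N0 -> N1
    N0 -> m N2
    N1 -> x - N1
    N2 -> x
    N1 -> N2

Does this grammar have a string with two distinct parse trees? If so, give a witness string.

Ambiguous

Witness: x - x

Derivation 1: N0 ⇒ N0 - N1 ⇒ N1 - N1 ⇒ N2 - N1 ⇒ x - N1 ⇒ x - N2 ⇒ x - x
Derivation 2: N0 ⇒ N1 ⇒ x - N1 ⇒ x - N2 ⇒ x - x

Two distinct leftmost derivations for the same string.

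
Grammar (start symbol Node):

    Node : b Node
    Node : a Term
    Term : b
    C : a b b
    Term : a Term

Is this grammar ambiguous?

Only Node, Term are reachable from Node; ignoring the rest: The reachable rules are right-linear with at most one rule per (nonterminal, next-terminal) pair. Each input token forces the next rule, so parsing is deterministic.

Unambiguous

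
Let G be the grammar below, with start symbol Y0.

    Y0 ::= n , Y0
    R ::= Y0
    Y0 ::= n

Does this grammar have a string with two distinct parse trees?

Only Y0 is reachable from Y0; ignoring the rest: Right-recursive list with a separator: after each atom, whether the separator follows determines the rule. One parse per string.

Unambiguous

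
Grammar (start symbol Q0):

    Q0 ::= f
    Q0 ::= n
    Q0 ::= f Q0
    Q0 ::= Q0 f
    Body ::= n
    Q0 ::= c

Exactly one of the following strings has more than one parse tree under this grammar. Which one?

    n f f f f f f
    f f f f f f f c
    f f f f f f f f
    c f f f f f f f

n f f f f f f: 1 tree
f f f f f f f c: 1 tree
f f f f f f f f: 128 trees
c f f f f f f f: 1 tree

f f f f f f f f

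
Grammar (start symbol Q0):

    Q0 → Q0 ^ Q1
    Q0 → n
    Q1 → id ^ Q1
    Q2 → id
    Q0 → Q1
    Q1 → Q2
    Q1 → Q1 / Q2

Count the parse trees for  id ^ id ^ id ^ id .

Parse trees for id ^ id ^ id ^ id:
  [Q0 [Q0 [Q1 [Q2 id]]] ^ [Q1 id ^ [Q1 id ^ [Q1 [Q2 id]]]]]
  [Q0 [Q0 [Q0 [Q1 [Q2 id]]] ^ [Q1 [Q2 id]]] ^ [Q1 id ^ [Q1 [Q2 id]]]]
  [Q0 [Q0 [Q1 id ^ [Q1 [Q2 id]]]] ^ [Q1 id ^ [Q1 [Q2 id]]]]
  [Q0 [Q0 [Q0 [Q1 [Q2 id]]] ^ [Q1 id ^ [Q1 [Q2 id]]]] ^ [Q1 [Q2 id]]]
  [Q0 [Q0 [Q0 [Q0 [Q1 [Q2 id]]] ^ [Q1 [Q2 id]]] ^ [Q1 [Q2 id]]] ^ [Q1 [Q2 id]]]
  [Q0 [Q0 [Q0 [Q1 id ^ [Q1 [Q2 id]]]] ^ [Q1 [Q2 id]]] ^ [Q1 [Q2 id]]]
  [Q0 [Q0 [Q1 id ^ [Q1 id ^ [Q1 [Q2 id]]]]] ^ [Q1 [Q2 id]]]
  [Q0 [Q1 id ^ [Q1 id ^ [Q1 id ^ [Q1 [Q2 id]]]]]]

8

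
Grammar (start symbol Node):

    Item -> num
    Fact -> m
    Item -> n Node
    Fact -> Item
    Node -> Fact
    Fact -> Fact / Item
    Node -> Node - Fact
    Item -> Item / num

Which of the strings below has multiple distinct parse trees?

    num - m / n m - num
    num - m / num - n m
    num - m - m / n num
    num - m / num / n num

num - m / n m - num

num - m / n m - num: 2 trees
num - m / num - n m: 1 tree
num - m - m / n num: 1 tree
num - m / num / n num: 1 tree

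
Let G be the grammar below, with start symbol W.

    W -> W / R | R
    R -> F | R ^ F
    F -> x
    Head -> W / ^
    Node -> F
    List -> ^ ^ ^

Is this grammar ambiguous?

Unambiguous

Only W, R, F are reachable from W; ignoring the rest: This is a standard precedence ladder (W over R over F), with each level left-recursive on its own operator ('/' at W, '^' at R). That structure is LR(1), hence unambiguous.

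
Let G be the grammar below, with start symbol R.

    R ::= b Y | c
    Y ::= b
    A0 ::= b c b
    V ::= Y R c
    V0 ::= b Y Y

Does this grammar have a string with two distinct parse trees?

(A0, V, V0 are unreachable from R, so their rules don't affect L(R).) Each reachable nonterminal has at most one production per leading terminal, and all productions are right-linear; the derivation is determined token-by-token.

Unambiguous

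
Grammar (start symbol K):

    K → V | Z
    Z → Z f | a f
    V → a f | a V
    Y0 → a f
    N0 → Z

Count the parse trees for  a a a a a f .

1

Parse trees for a a a a a f:
  [K [V a [V a [V a [V a [V a f]]]]]]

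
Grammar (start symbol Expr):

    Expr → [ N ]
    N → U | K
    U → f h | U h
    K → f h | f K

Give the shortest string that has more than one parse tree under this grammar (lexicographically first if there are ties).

[ f h ]

length 4: [ f h ] has 2 parse trees

Two derivations of [ f h ]:
  Expr ⇒ [ N ] ⇒ [ U ] ⇒ [ f h ]
  Expr ⇒ [ N ] ⇒ [ K ] ⇒ [ f h ]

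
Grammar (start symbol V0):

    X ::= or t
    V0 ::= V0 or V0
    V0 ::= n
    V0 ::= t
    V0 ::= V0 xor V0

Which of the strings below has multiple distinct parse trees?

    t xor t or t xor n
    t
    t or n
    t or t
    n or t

t xor t or t xor n: 5 trees
t: 1 tree
t or n: 1 tree
t or t: 1 tree
n or t: 1 tree

t xor t or t xor n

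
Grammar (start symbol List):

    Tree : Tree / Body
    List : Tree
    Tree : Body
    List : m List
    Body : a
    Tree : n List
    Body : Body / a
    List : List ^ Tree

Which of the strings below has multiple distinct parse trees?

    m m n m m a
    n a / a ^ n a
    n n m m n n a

m m n m m a: 1 tree
n a / a ^ n a: 5 trees
n n m m n n a: 1 tree

n a / a ^ n a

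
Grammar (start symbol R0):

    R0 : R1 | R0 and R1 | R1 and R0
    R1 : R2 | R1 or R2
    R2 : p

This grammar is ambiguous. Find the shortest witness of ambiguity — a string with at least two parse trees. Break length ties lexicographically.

p and p

length 1: no string has ≥2 trees
length 3: p and p has 2 parse trees

Two derivations of p and p:
  R0 ⇒ R0 and R1 ⇒ R1 and R1 ⇒ R2 and R1 ⇒ p and R1 ⇒ p and R2 ⇒ p and p
  R0 ⇒ R1 and R0 ⇒ R2 and R0 ⇒ p and R0 ⇒ p and R1 ⇒ p and R2 ⇒ p and p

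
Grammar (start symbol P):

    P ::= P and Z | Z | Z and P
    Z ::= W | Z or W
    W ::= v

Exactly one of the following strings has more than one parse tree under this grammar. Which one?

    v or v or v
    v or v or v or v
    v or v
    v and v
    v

v and v

v or v or v: 1 tree
v or v or v or v: 1 tree
v or v: 1 tree
v and v: 2 trees
v: 1 tree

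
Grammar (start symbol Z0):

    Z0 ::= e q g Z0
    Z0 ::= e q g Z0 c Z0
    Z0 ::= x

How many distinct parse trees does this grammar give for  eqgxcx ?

Parse trees for eqgxcx:
  [Z0 e q g [Z0 x] c [Z0 x]]

1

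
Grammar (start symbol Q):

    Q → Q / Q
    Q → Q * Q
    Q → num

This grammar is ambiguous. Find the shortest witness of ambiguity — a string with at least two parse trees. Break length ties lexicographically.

length 1: no string has ≥2 trees
length 3: no string has ≥2 trees
length 5: num * num * num has 2 parse trees

Two derivations of num * num * num:
  Q ⇒ Q * Q ⇒ Q * Q * Q ⇒ num * Q * Q ⇒ num * num * Q ⇒ num * num * num
  Q ⇒ Q * Q ⇒ num * Q ⇒ num * Q * Q ⇒ num * num * Q ⇒ num * num * num

num * num * num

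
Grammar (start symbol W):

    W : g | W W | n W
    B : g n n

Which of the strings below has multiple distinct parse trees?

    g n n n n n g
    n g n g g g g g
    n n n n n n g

n g n g g g g g

g n n n n n g: 1 tree
n g n g g g g g: 255 trees
n n n n n n g: 1 tree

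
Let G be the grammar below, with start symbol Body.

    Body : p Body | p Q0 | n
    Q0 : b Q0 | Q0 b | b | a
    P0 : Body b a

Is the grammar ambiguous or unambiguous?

Witness: p b b

Derivation 1: Body ⇒ p Q0 ⇒ p b Q0 ⇒ p b b
Derivation 2: Body ⇒ p Q0 ⇒ p Q0 b ⇒ p b b

Two distinct leftmost derivations for the same string.

Ambiguous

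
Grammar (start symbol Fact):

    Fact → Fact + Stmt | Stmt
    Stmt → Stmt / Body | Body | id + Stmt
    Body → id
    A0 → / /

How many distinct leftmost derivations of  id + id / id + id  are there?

Parse trees for id + id / id + id:
  [Fact [Fact [Fact [Stmt [Body id]]] + [Stmt [Stmt [Body id]] / [Body id]]] + [Stmt [Body id]]]
  [Fact [Fact [Stmt [Stmt id + [Stmt [Body id]]] / [Body id]]] + [Stmt [Body id]]]
  [Fact [Fact [Stmt id + [Stmt [Stmt [Body id]] / [Body id]]]] + [Stmt [Body id]]]

3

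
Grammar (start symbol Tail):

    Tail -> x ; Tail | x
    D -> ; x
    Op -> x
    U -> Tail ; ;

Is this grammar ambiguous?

Unambiguous

Only Tail is reachable from Tail; ignoring the rest: Right-recursive list with a separator: after each atom, whether the separator follows determines the rule. One parse per string.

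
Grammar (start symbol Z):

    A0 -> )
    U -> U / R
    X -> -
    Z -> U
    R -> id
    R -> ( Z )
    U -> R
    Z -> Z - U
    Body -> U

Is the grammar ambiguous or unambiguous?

Only Z, U, R are reachable from Z; ignoring the rest: The grammar is stratified — Z handles '-' (left-recursive), U handles '/', R atoms. Each operator has a fixed associativity and precedence level, so every string has one parse.

Unambiguous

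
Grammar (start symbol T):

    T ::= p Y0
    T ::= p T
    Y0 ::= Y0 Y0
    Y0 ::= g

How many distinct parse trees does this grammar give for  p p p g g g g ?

5

Parse trees for p p p g g g g:
  [T p [T p [T p [Y0 [Y0 g] [Y0 [Y0 g] [Y0 [Y0 g] [Y0 g]]]]]]]
  [T p [T p [T p [Y0 [Y0 g] [Y0 [Y0 [Y0 g] [Y0 g]] [Y0 g]]]]]]
  [T p [T p [T p [Y0 [Y0 [Y0 g] [Y0 g]] [Y0 [Y0 g] [Y0 g]]]]]]
  [T p [T p [T p [Y0 [Y0 [Y0 g] [Y0 [Y0 g] [Y0 g]]] [Y0 g]]]]]
  [T p [T p [T p [Y0 [Y0 [Y0 [Y0 g] [Y0 g]] [Y0 g]] [Y0 g]]]]]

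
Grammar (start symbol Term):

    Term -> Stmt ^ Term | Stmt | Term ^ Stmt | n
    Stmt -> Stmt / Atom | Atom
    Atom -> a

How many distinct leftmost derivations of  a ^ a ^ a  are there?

Parse trees for a ^ a ^ a:
  [Term [Stmt [Atom a]] ^ [Term [Stmt [Atom a]] ^ [Term [Stmt [Atom a]]]]]
  [Term [Stmt [Atom a]] ^ [Term [Term [Stmt [Atom a]]] ^ [Stmt [Atom a]]]]
  [Term [Term [Stmt [Atom a]] ^ [Term [Stmt [Atom a]]]] ^ [Stmt [Atom a]]]
  [Term [Term [Term [Stmt [Atom a]]] ^ [Stmt [Atom a]]] ^ [Stmt [Atom a]]]

4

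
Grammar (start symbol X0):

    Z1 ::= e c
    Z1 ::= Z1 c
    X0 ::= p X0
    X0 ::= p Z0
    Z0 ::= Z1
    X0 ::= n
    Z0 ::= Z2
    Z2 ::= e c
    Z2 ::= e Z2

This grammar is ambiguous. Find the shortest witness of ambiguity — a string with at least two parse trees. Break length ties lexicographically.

p e c

length 1: no string has ≥2 trees
length 2: no string has ≥2 trees
length 3: p e c has 2 parse trees

Two derivations of p e c:
  X0 ⇒ p Z0 ⇒ p Z1 ⇒ p e c
  X0 ⇒ p Z0 ⇒ p Z2 ⇒ p e c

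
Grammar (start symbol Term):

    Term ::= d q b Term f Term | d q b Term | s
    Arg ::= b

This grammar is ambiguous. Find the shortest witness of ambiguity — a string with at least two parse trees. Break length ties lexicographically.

d q b d q b s f s

length 1: no string has ≥2 trees
length 4: no string has ≥2 trees
length 6: no string has ≥2 trees
length 7: no string has ≥2 trees
length 9: d q b d q b s f s has 2 parse trees

Two derivations of d q b d q b s f s:
  Term ⇒ d q b Term f Term ⇒ d q b d q b Term f Term ⇒ d q b d q b s f Term ⇒ d q b d q b s f s
  Term ⇒ d q b Term ⇒ d q b d q b Term f Term ⇒ d q b d q b s f Term ⇒ d q b d q b s f s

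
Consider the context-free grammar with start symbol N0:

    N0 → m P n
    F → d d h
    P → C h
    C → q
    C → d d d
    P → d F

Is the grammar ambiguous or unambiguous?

Ambiguous

Witness: m d d d h n

Derivation 1: N0 ⇒ m P n ⇒ m C h n ⇒ m d d d h n
Derivation 2: N0 ⇒ m P n ⇒ m d F n ⇒ m d d d h n

Two distinct leftmost derivations for the same string.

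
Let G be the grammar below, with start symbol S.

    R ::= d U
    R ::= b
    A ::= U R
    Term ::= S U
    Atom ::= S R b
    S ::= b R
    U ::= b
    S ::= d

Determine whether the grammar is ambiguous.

Only S, R, U are reachable from S; ignoring the rest: Each reachable nonterminal has at most one production per leading terminal, and all productions are right-linear; the derivation is determined token-by-token.

Unambiguous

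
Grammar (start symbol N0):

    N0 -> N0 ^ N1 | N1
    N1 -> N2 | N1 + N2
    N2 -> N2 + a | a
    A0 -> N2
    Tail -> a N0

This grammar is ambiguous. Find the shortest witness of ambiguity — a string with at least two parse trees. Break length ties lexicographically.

a + a

length 1: no string has ≥2 trees
length 3: a + a has 2 parse trees

Two derivations of a + a:
  N0 ⇒ N1 ⇒ N2 ⇒ N2 + a ⇒ a + a
  N0 ⇒ N1 ⇒ N1 + N2 ⇒ N2 + N2 ⇒ a + N2 ⇒ a + a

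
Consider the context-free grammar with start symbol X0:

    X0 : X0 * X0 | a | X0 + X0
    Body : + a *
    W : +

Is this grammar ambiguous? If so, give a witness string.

Witness: a * a * a

Derivation 1: X0 ⇒ X0 * X0 ⇒ X0 * X0 * X0 ⇒ a * X0 * X0 ⇒ a * a * X0 ⇒ a * a * a
Derivation 2: X0 ⇒ X0 * X0 ⇒ a * X0 ⇒ a * X0 * X0 ⇒ a * a * X0 ⇒ a * a * a

Two distinct leftmost derivations for the same string.

Ambiguous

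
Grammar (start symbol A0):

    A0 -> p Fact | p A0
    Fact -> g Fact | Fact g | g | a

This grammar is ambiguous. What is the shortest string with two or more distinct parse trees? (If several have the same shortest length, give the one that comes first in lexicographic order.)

p g g

length 2: no string has ≥2 trees
length 3: p g g has 2 parse trees

Two derivations of p g g:
  A0 ⇒ p Fact ⇒ p g Fact ⇒ p g g
  A0 ⇒ p Fact ⇒ p Fact g ⇒ p g g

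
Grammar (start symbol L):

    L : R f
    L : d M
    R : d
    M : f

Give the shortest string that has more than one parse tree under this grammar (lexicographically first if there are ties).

d f

length 2: d f has 2 parse trees

Two derivations of d f:
  L ⇒ R f ⇒ d f
  L ⇒ d M ⇒ d f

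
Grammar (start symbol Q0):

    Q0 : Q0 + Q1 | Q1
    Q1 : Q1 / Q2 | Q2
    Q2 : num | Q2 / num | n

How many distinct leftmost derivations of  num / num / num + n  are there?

Parse trees for num / num / num + n:
  [Q0 [Q0 [Q1 [Q1 [Q2 num]] / [Q2 [Q2 num] / num]]] + [Q1 [Q2 n]]]
  [Q0 [Q0 [Q1 [Q1 [Q1 [Q2 num]] / [Q2 num]] / [Q2 num]]] + [Q1 [Q2 n]]]
  [Q0 [Q0 [Q1 [Q1 [Q2 [Q2 num] / num]] / [Q2 num]]] + [Q1 [Q2 n]]]
  [Q0 [Q0 [Q1 [Q2 [Q2 [Q2 num] / num] / num]]] + [Q1 [Q2 n]]]

4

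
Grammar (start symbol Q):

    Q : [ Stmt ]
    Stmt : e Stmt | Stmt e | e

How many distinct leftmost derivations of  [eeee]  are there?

8

Parse trees for [eeee]:
  [Q [ [Stmt e [Stmt e [Stmt e [Stmt e]]]] ]]
  [Q [ [Stmt e [Stmt e [Stmt [Stmt e] e]]] ]]
  [Q [ [Stmt e [Stmt [Stmt e [Stmt e]] e]] ]]
  [Q [ [Stmt e [Stmt [Stmt [Stmt e] e] e]] ]]
  [Q [ [Stmt [Stmt e [Stmt e [Stmt e]]] e] ]]
  [Q [ [Stmt [Stmt e [Stmt [Stmt e] e]] e] ]]
  [Q [ [Stmt [Stmt [Stmt e [Stmt e]] e] e] ]]
  [Q [ [Stmt [Stmt [Stmt [Stmt e] e] e] e] ]]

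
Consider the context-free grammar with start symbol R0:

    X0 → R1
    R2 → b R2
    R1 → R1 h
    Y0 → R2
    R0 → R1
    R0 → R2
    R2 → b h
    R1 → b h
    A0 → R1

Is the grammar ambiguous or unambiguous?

Witness: b h

Derivation 1: R0 ⇒ R1 ⇒ b h
Derivation 2: R0 ⇒ R2 ⇒ b h

Two distinct leftmost derivations for the same string.

Ambiguous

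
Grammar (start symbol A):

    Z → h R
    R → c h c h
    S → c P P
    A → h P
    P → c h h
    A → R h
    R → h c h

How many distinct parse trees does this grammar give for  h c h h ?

Parse trees for h c h h:
  [A h [P c h h]]
  [A [R h c h] h]

2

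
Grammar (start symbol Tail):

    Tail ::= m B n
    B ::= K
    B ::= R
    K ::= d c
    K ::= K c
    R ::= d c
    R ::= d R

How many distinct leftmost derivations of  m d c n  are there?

2

Parse trees for m d c n:
  [Tail m [B [K d c]] n]
  [Tail m [B [R d c]] n]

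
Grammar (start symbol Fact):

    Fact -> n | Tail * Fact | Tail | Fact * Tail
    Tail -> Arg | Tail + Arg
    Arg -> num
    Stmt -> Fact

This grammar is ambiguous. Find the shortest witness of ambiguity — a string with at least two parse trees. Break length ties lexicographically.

length 1: no string has ≥2 trees
length 3: num * num has 2 parse trees

Two derivations of num * num:
  Fact ⇒ Tail * Fact ⇒ Arg * Fact ⇒ num * Fact ⇒ num * Tail ⇒ num * Arg ⇒ num * num
  Fact ⇒ Fact * Tail ⇒ Tail * Tail ⇒ Arg * Tail ⇒ num * Tail ⇒ num * Arg ⇒ num * num

num * num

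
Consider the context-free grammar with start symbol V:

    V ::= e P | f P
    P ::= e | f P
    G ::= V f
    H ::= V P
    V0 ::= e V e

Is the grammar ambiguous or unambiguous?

Only V, P are reachable from V; ignoring the rest: Restricted to the reachable nonterminals, every rule has the form A → t or A → t B, and no two rules for the same A share a first terminal. The grammar encodes a DFA — one run per string.

Unambiguous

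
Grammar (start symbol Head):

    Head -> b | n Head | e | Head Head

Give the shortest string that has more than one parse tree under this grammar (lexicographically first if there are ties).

length 1: no string has ≥2 trees
length 2: no string has ≥2 trees
length 3: b b b has 2 parse trees

Two derivations of b b b:
  Head ⇒ Head Head ⇒ b Head ⇒ b Head Head ⇒ b b Head ⇒ b b b
  Head ⇒ Head Head ⇒ Head Head Head ⇒ b Head Head ⇒ b b Head ⇒ b b b

b b b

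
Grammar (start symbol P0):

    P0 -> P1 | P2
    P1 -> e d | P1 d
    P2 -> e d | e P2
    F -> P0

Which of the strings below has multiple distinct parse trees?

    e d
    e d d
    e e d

e d

e d: 2 trees
e d d: 1 tree
e e d: 1 tree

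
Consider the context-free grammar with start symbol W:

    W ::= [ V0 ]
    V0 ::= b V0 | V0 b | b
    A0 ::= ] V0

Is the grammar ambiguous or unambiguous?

Ambiguous

Witness: [ b b ]

Derivation 1: W ⇒ [ V0 ] ⇒ [ b V0 ] ⇒ [ b b ]
Derivation 2: W ⇒ [ V0 ] ⇒ [ V0 b ] ⇒ [ b b ]

Two distinct leftmost derivations for the same string.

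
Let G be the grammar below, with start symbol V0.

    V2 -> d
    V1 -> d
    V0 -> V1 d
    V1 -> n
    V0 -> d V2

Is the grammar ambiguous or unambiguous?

Witness: d d

Derivation 1: V0 ⇒ V1 d ⇒ d d
Derivation 2: V0 ⇒ d V2 ⇒ d d

Two distinct leftmost derivations for the same string.

Ambiguous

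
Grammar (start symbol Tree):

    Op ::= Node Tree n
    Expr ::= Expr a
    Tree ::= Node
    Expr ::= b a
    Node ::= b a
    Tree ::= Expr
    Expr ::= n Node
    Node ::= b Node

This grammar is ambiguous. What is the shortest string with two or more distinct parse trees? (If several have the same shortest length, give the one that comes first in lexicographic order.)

length 2: b a has 2 parse trees

Two derivations of b a:
  Tree ⇒ Node ⇒ b a
  Tree ⇒ Expr ⇒ b a

b a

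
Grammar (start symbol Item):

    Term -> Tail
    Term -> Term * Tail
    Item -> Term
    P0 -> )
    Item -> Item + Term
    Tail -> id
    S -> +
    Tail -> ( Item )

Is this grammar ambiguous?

Only Item, Term, Tail are reachable from Item; ignoring the rest: This is a standard precedence ladder (Item over Term over Tail), with each level left-recursive on its own operator ('+' at Item, '*' at Term). That structure is LR(1), hence unambiguous.

Unambiguous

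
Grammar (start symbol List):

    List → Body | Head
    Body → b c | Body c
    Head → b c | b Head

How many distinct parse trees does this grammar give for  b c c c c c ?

Parse trees for b c c c c c:
  [List [Body [Body [Body [Body [Body b c] c] c] c] c]]

1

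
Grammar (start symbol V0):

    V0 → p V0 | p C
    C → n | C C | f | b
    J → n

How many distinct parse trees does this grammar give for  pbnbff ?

14

Parse trees for pbnbff (showing first 6 of 14):
  [V0 p [C [C b] [C [C n] [C [C b] [C [C f] [C f]]]]]]
  [V0 p [C [C b] [C [C n] [C [C [C b] [C f]] [C f]]]]]
  [V0 p [C [C b] [C [C [C n] [C b]] [C [C f] [C f]]]]]
  [V0 p [C [C b] [C [C [C n] [C [C b] [C f]]] [C f]]]]
  [V0 p [C [C b] [C [C [C [C n] [C b]] [C f]] [C f]]]]
  [V0 p [C [C [C b] [C n]] [C [C b] [C [C f] [C f]]]]]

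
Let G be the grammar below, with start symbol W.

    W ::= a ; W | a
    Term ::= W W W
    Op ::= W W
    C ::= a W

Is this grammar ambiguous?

Unambiguous

Only W is reachable from W; ignoring the rest: Right-recursive list with a separator: after each atom, whether the separator follows determines the rule. One parse per string.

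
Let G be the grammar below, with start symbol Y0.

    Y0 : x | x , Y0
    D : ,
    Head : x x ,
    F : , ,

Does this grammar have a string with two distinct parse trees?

Unambiguous

Only Y0 is reachable from Y0; ignoring the rest: Right-recursive list with a separator: after each atom, whether the separator follows determines the rule. One parse per string.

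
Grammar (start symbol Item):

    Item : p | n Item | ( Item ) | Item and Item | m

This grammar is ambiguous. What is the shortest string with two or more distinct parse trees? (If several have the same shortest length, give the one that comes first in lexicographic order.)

length 1: no string has ≥2 trees
length 2: no string has ≥2 trees
length 3: no string has ≥2 trees
length 4: n m and m has 2 parse trees

Two derivations of n m and m:
  Item ⇒ n Item ⇒ n Item and Item ⇒ n m and Item ⇒ n m and m
  Item ⇒ Item and Item ⇒ n Item and Item ⇒ n m and Item ⇒ n m and m

n m and m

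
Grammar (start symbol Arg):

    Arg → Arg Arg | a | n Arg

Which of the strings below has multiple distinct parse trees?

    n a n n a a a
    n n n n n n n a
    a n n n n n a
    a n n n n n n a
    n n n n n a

n a n n a a a

n a n n a a a: 34 trees
n n n n n n n a: 1 tree
a n n n n n a: 1 tree
a n n n n n n a: 1 tree
n n n n n a: 1 tree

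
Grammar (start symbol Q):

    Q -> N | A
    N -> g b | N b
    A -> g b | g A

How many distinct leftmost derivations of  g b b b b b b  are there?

1

Parse trees for g b b b b b b:
  [Q [N [N [N [N [N [N g b] b] b] b] b] b]]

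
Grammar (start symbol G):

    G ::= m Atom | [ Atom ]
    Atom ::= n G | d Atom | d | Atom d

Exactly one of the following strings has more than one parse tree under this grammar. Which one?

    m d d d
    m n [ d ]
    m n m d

m d d d

m d d d: 4 trees
m n [ d ]: 1 tree
m n m d: 1 tree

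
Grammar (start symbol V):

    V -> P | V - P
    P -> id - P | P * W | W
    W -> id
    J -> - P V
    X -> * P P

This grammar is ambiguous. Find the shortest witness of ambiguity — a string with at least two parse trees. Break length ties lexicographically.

length 1: no string has ≥2 trees
length 3: id - id has 2 parse trees

Two derivations of id - id:
  V ⇒ P ⇒ id - P ⇒ id - W ⇒ id - id
  V ⇒ V - P ⇒ P - P ⇒ W - P ⇒ id - P ⇒ id - W ⇒ id - id

id - id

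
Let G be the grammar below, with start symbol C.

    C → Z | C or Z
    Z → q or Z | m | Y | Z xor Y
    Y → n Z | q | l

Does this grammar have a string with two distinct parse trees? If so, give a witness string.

Witness: q or l

Derivation 1: C ⇒ Z ⇒ q or Z ⇒ q or Y ⇒ q or l
Derivation 2: C ⇒ C or Z ⇒ Z or Z ⇒ Y or Z ⇒ q or Z ⇒ q or Y ⇒ q or l

Two distinct leftmost derivations for the same string.

Ambiguous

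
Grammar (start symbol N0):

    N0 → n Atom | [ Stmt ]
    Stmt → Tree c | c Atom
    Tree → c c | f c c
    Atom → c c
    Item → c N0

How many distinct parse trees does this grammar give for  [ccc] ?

Parse trees for [ccc]:
  [N0 [ [Stmt [Tree c c] c] ]]
  [N0 [ [Stmt c [Atom c c]] ]]

2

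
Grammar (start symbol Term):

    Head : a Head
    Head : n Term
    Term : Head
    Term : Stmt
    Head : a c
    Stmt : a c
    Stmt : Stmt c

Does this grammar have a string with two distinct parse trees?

Witness: a c

Derivation 1: Term ⇒ Head ⇒ a c
Derivation 2: Term ⇒ Stmt ⇒ a c

Two distinct leftmost derivations for the same string.

Ambiguous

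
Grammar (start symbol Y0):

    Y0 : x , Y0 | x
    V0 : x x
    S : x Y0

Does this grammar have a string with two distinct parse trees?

Unambiguous

(V0, S are unreachable from Y0, so their rules don't affect L(Y0).) The reachable grammar is A → atom sep A | atom. Each atom is followed by either the separator (recurse) or end-of-string (stop) — no choice point.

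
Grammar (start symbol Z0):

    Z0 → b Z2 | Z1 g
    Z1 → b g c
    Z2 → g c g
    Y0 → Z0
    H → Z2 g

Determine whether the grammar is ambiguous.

Ambiguous

Witness: b g c g

Derivation 1: Z0 ⇒ b Z2 ⇒ b g c g
Derivation 2: Z0 ⇒ Z1 g ⇒ b g c g

Two distinct leftmost derivations for the same string.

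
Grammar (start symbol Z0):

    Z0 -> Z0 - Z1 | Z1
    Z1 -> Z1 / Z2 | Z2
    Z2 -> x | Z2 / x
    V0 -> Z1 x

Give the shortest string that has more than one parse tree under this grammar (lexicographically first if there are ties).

length 1: no string has ≥2 trees
length 3: x / x has 2 parse trees

Two derivations of x / x:
  Z0 ⇒ Z1 ⇒ Z1 / Z2 ⇒ Z2 / Z2 ⇒ x / Z2 ⇒ x / x
  Z0 ⇒ Z1 ⇒ Z2 ⇒ Z2 / x ⇒ x / x

x / x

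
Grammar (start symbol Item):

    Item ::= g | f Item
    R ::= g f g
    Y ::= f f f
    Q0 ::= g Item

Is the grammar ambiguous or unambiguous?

Only Item is reachable from Item; ignoring the rest: Restricted to the reachable nonterminals, every rule has the form A → t or A → t B, and no two rules for the same A share a first terminal. The grammar encodes a DFA — one run per string.

Unambiguous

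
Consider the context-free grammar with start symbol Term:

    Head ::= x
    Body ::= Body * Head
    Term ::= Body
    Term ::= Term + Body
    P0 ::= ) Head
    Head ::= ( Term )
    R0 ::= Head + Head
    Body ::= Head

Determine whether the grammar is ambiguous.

Unambiguous

Only Term, Body, Head are reachable from Term; ignoring the rest: This is a standard precedence ladder (Term over Body over Head), with each level left-recursive on its own operator ('+' at Term, '*' at Body). That structure is LR(1), hence unambiguous.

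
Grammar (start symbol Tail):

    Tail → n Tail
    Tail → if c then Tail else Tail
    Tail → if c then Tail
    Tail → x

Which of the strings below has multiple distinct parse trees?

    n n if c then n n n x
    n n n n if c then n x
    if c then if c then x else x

n n if c then n n n x: 1 tree
n n n n if c then n x: 1 tree
if c then if c then x else x: 2 trees

if c then if c then x else x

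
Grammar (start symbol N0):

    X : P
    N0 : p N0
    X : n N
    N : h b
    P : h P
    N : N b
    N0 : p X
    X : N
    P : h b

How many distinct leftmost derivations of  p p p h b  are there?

Parse trees for p p p h b:
  [N0 p [N0 p [N0 p [X [P h b]]]]]
  [N0 p [N0 p [N0 p [X [N h b]]]]]

2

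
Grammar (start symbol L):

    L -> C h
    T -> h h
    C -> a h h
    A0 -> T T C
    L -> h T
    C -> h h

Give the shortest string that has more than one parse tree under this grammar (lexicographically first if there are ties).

h h h

length 3: h h h has 2 parse trees

Two derivations of h h h:
  L ⇒ C h ⇒ h h h
  L ⇒ h T ⇒ h h h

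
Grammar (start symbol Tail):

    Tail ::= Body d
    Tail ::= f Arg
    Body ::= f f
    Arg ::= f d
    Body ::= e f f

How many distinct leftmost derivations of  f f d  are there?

Parse trees for f f d:
  [Tail [Body f f] d]
  [Tail f [Arg f d]]

2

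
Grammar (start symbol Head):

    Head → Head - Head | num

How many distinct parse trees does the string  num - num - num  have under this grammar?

Parse trees for num - num - num:
  [Head [Head num] - [Head [Head num] - [Head num]]]
  [Head [Head [Head num] - [Head num]] - [Head num]]

2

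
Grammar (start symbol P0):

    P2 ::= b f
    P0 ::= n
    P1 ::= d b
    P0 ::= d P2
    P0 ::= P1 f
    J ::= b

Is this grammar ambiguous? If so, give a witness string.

Witness: d b f

Derivation 1: P0 ⇒ d P2 ⇒ d b f
Derivation 2: P0 ⇒ P1 f ⇒ d b f

Two distinct leftmost derivations for the same string.

Ambiguous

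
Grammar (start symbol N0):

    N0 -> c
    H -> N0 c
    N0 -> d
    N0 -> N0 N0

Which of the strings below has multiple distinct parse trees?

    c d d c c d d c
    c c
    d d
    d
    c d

c d d c c d d c: 429 trees
c c: 1 tree
d d: 1 tree
d: 1 tree
c d: 1 tree

c d d c c d d c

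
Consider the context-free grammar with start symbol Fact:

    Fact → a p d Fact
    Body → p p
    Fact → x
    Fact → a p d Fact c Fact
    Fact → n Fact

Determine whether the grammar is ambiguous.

Witness: a p d a p d x c x

Derivation 1: Fact ⇒ a p d Fact ⇒ a p d a p d Fact c Fact ⇒ a p d a p d x c Fact ⇒ a p d a p d x c x
Derivation 2: Fact ⇒ a p d Fact c Fact ⇒ a p d a p d Fact c Fact ⇒ a p d a p d x c Fact ⇒ a p d a p d x c x

Two distinct leftmost derivations for the same string.

Ambiguous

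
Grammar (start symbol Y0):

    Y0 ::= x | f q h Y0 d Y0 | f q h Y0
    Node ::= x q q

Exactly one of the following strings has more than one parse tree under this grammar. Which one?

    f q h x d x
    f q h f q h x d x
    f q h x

f q h f q h x d x

f q h x d x: 1 tree
f q h f q h x d x: 2 trees
f q h x: 1 tree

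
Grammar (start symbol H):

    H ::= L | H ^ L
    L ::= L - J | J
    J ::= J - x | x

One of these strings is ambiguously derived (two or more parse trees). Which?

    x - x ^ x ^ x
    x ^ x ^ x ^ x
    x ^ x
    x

x - x ^ x ^ x

x - x ^ x ^ x: 2 trees
x ^ x ^ x ^ x: 1 tree
x ^ x: 1 tree
x: 1 tree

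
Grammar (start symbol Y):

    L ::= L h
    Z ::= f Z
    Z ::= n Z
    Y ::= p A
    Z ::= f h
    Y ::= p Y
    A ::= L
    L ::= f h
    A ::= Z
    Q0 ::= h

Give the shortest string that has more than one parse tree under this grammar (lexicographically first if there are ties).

p f h

length 3: p f h has 2 parse trees

Two derivations of p f h:
  Y ⇒ p A ⇒ p L ⇒ p f h
  Y ⇒ p A ⇒ p Z ⇒ p f h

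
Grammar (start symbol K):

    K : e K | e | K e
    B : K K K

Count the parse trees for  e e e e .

8

Parse trees for e e e e:
  [K e [K e [K e [K e]]]]
  [K e [K e [K [K e] e]]]
  [K e [K [K e [K e]] e]]
  [K e [K [K [K e] e] e]]
  [K [K e [K e [K e]]] e]
  [K [K e [K [K e] e]] e]
  [K [K [K e [K e]] e] e]
  [K [K [K [K e] e] e] e]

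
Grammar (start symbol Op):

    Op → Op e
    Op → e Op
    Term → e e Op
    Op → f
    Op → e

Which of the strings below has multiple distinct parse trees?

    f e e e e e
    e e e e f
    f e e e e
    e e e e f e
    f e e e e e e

e e e e f e

f e e e e e: 1 tree
e e e e f: 1 tree
f e e e e: 1 tree
e e e e f e: 5 trees
f e e e e e e: 1 tree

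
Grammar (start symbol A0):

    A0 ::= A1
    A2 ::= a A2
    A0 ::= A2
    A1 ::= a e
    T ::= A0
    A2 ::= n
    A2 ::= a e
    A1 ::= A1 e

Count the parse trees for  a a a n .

1

Parse trees for a a a n:
  [A0 [A2 a [A2 a [A2 a [A2 n]]]]]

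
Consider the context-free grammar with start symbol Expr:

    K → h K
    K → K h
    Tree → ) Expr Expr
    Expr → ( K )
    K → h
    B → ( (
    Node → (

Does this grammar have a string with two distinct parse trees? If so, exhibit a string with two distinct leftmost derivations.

Ambiguous

Witness: ( h h )

Derivation 1: Expr ⇒ ( K ) ⇒ ( h K ) ⇒ ( h h )
Derivation 2: Expr ⇒ ( K ) ⇒ ( K h ) ⇒ ( h h )

Two distinct leftmost derivations for the same string.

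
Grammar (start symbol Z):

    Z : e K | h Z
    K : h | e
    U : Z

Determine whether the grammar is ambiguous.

Unambiguous

Only Z, K are reachable from Z; ignoring the rest: Each reachable nonterminal has at most one production per leading terminal, and all productions are right-linear; the derivation is determined token-by-token.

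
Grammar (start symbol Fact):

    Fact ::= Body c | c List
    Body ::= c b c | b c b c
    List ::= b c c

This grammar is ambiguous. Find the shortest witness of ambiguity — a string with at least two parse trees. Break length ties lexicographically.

length 4: c b c c has 2 parse trees

Two derivations of c b c c:
  Fact ⇒ Body c ⇒ c b c c
  Fact ⇒ c List ⇒ c b c c

c b c c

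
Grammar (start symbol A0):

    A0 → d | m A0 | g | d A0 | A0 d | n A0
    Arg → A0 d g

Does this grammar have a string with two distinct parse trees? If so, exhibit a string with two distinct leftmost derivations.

Witness: d d

Derivation 1: A0 ⇒ d A0 ⇒ d d
Derivation 2: A0 ⇒ A0 d ⇒ d d

Two distinct leftmost derivations for the same string.

Ambiguous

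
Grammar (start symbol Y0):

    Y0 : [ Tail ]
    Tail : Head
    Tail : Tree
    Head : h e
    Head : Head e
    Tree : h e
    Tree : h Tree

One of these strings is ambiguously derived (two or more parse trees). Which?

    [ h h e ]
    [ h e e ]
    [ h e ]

[ h e ]

[ h h e ]: 1 tree
[ h e e ]: 1 tree
[ h e ]: 2 trees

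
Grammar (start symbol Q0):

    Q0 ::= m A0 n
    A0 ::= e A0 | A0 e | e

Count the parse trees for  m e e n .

Parse trees for m e e n:
  [Q0 m [A0 e [A0 e]] n]
  [Q0 m [A0 [A0 e] e] n]

2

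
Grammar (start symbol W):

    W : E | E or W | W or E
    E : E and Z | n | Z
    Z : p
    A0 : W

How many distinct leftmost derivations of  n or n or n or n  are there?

8

Parse trees for n or n or n or n:
  [W [E n] or [W [E n] or [W [E n] or [W [E n]]]]]
  [W [E n] or [W [E n] or [W [W [E n]] or [E n]]]]
  [W [E n] or [W [W [E n] or [W [E n]]] or [E n]]]
  [W [E n] or [W [W [W [E n]] or [E n]] or [E n]]]
  [W [W [E n] or [W [E n] or [W [E n]]]] or [E n]]
  [W [W [E n] or [W [W [E n]] or [E n]]] or [E n]]
  [W [W [W [E n] or [W [E n]]] or [E n]] or [E n]]
  [W [W [W [W [E n]] or [E n]] or [E n]] or [E n]]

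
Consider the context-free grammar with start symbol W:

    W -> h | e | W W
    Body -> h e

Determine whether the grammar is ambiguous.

Ambiguous

Witness: e e e

Derivation 1: W ⇒ W W ⇒ e W ⇒ e W W ⇒ e e W ⇒ e e e
Derivation 2: W ⇒ W W ⇒ W W W ⇒ e W W ⇒ e e W ⇒ e e e

Two distinct leftmost derivations for the same string.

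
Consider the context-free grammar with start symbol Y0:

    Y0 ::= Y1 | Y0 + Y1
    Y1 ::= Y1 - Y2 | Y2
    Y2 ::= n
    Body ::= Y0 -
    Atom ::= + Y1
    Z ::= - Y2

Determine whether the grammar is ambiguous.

Unambiguous

Only Y0, Y1, Y2 are reachable from Y0; ignoring the rest: This is a standard precedence ladder (Y0 over Y1 over Y2), with each level left-recursive on its own operator ('+' at Y0, '-' at Y1). That structure is LR(1), hence unambiguous.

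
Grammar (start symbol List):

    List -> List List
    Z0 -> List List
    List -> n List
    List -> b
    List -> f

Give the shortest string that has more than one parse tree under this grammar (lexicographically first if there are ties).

length 1: no string has ≥2 trees
length 2: no string has ≥2 trees
length 3: b b b has 2 parse trees

Two derivations of b b b:
  List ⇒ List List ⇒ List List List ⇒ b List List ⇒ b b List ⇒ b b b
  List ⇒ List List ⇒ b List ⇒ b List List ⇒ b b List ⇒ b b b

b b b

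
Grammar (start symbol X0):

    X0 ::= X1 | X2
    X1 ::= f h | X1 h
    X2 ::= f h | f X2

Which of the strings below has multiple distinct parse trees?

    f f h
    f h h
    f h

f f h: 1 tree
f h h: 1 tree
f h: 2 trees

f h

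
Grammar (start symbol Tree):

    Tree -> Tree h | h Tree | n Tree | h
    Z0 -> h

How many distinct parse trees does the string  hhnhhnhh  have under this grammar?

8

Parse trees for hhnhhnhh:
  [Tree [Tree h [Tree h [Tree n [Tree h [Tree h [Tree n [Tree h]]]]]]] h]
  [Tree h [Tree [Tree h [Tree n [Tree h [Tree h [Tree n [Tree h]]]]]] h]]
  [Tree h [Tree h [Tree [Tree n [Tree h [Tree h [Tree n [Tree h]]]]] h]]]
  [Tree h [Tree h [Tree n [Tree [Tree h [Tree h [Tree n [Tree h]]]] h]]]]
  [Tree h [Tree h [Tree n [Tree h [Tree [Tree h [Tree n [Tree h]]] h]]]]]
  [Tree h [Tree h [Tree n [Tree h [Tree h [Tree [Tree n [Tree h]] h]]]]]]
  [Tree h [Tree h [Tree n [Tree h [Tree h [Tree n [Tree [Tree h] h]]]]]]]
  [Tree h [Tree h [Tree n [Tree h [Tree h [Tree n [Tree h [Tree h]]]]]]]]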